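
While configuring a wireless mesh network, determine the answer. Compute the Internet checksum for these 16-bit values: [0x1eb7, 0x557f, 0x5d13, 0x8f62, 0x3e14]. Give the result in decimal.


Given words: [0x1eb7, 0x557f, 0x5d13, 0x8f62, 0x3e14]
Step 1: Sum all words
Raw sum = 7863 + 21887 + 23827 + 36706 + 15892 = 106175
Step 2: Fold carry: (40639 + 1) = 40640
One's complement = ~40640 & 0xFFFF = 24895

24895


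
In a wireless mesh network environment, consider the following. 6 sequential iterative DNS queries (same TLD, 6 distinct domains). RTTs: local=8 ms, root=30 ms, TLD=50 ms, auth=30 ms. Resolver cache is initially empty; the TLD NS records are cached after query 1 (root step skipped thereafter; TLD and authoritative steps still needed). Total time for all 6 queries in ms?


Lookup 1 (cold cache): local + root + TLD + auth = 8 + 30 + 50 + 30 = 118 ms
Lookups 2..6 (TLD NS cached -> skip root; new domain -> still ask TLD and auth): local + TLD + auth = 8 + 50 + 30 = 88 ms each
Remaining 5 lookups: 5 * 88 = 440 ms
Total = 118 + 440 = 558 ms

558


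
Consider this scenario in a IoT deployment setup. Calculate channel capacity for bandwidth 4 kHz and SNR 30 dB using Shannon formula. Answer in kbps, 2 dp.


Given: B = 4 kHz, SNR = 30 dB
SNR linear = 10^(30/10) = 1000
1 + SNR = 1001
log2(1001) = 9.9672262588
C = 4 * 1000 * 9.9672262588 = 39868.9050 bps
C = 39.868905 kbps -> 39.87 kbps (2 dp)

39.87


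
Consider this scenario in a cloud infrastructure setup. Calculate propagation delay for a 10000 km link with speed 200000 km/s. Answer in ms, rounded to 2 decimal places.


Given: distance = 10000 km, speed = 200000 km/s
Delay = distance / speed = 10000 / 200000 seconds
Delay in ms = 10000 * 1000 / 200000
Delay = 50.0000 ms
Rounded to 2 dp = 50.00 ms

50.00


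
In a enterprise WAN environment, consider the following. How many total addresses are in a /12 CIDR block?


Given: CIDR prefix /12
Host bits = 32 - 12 = 20
Total addresses = 2^20 = 1048576

1048576


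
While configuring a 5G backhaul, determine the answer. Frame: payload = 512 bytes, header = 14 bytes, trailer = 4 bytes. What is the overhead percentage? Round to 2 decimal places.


Given: payload = 512 B, header = 14 B, trailer = 4 B
Overhead bytes = header + trailer = 14 + 4 = 18
Total frame = payload + overhead = 512 + 18 = 530
Overhead % = 18 / 530 * 100 = 3.3962% -> 3.40% (2 dp)

3.40


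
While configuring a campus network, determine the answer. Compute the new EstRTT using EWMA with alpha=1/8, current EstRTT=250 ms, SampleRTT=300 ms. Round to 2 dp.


Given: EstRTT = 250 ms, SampleRTT = 300 ms, alpha = 1/8
New EstRTT = (1 - alpha) * EstRTT + alpha * SampleRTT
(7/8) * 250 = 218.75
(1/8) * 300 = 37.5
New EstRTT = 218.75 + 37.5 = 256.25 ms -> 256.25 ms (2 dp)

256.25


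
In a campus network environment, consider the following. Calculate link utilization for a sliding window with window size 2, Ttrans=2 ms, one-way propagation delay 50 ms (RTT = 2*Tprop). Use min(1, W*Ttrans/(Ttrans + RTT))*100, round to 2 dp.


Given: W = 2, Ttrans = 2 ms, RTT = 100 ms (= 2 * Tprop, Tprop = 50 ms)
Cycle time = Ttrans + RTT = 2 + 100 = 102 ms (first packet sent until its ACK returns)
W * Ttrans = 2 * 2 = 4 ms of sending per cycle
W * Ttrans / (Ttrans + RTT) = 4 / 102 = 0.039216
U = min(1, 0.039216) = 0.039216
U% = 3.92%

3.92


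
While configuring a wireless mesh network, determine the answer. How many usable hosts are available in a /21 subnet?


Given: subnet mask /21
Host bits = 32 - 21 = 11
Total addresses = 2^11 = 2048
Usable hosts = 2048 - 2 (network + broadcast) = 2046

2046


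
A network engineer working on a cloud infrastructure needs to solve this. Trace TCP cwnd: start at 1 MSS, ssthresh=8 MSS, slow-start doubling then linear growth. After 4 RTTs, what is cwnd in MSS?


RTT 0: cwnd = 1 MSS (initial)
RTT 1: cwnd = 2 MSS (slow start, doubled)
RTT 2: cwnd = 4 MSS (slow start, doubled)
RTT 3: cwnd = 8 MSS (slow start, doubled)
RTT 4: cwnd = 9 MSS (congestion avoidance, +1)

9


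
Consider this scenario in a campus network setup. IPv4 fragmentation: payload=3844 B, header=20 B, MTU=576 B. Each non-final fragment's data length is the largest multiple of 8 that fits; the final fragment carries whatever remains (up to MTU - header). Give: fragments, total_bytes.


Max data per non-final fragment = floor((MTU - header)/8)*8 = floor((576 - 20)/8)*8 = floor(556/8)*8 = 552 B
Final fragment needs no 8-byte alignment: it can carry up to MTU - header = 556 B
Non-final fragments needed = ceil((payload - 556) / 552) = ceil(3288/552) = ceil(5.9565) = 6
Number of fragments = 6 + 1 = 7
Fragment sizes (data): 6 * 552 B + 532 B (last, 532 <= 556 OK)
Total bytes sent = payload + n_frags * header = 3844 + 7*20 = 3844 + 140 = 3984 B

7, 3984


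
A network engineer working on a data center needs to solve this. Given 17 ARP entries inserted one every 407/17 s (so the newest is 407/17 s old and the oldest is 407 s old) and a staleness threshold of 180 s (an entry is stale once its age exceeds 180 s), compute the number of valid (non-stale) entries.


Ages are k * 407/17 s for k = 1..17 (spacing = 23.9412 s).
Entry k is valid iff k * 407/17 <= 180 iff k <= 17 * 180 / 407 = 7.5184
n_valid = floor(7.5184) = 7
(n_stale = 17 - 7 = 10)

7


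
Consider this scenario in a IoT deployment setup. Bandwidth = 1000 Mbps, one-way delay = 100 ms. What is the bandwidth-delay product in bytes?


Given: bandwidth = 1000 Mbps, delay = 100 ms
BDP in bits = 1000 * 10^6 * 100 / 1000
BDP in bits = 100000000
BDP in bytes = 100000000 / 8 = 12500000

12500000


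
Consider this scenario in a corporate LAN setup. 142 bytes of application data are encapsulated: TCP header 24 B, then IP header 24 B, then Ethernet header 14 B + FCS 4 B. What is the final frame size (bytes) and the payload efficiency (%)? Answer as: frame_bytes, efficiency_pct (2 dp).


TCP segment = 142 + 24 = 166 B
IP packet = 166 + 24 = 190 B
Ethernet frame = 190 + 14 + 4 = 208 B
Efficiency = app / frame = 142 / 208 = 0.682692 = 68.2692% -> 68.27% (2 dp)

208, 68.27


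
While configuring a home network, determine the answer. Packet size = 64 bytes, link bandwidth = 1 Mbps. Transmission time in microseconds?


Given: packet = 64 bytes, bandwidth = 1 Mbps
Packet in bits = 64 * 8 = 512 bits
Bandwidth = 1 * 10^6 = 1000000 bps
Time = 512 / 1000000 seconds
Time in us = 512 * 10^6 / 1000000 = 512

512


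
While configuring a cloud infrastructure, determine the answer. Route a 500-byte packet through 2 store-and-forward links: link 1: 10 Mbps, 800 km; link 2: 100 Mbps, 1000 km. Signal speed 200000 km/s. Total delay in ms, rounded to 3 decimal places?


Packet = 500 bytes = 4000 bits. Store-and-forward: sum (t_trans + t_prop) per link.
Link 1: t_trans = 4000/(10*10^6) s = 0.4000 ms; t_prop = 800/200000 s = 4.0000 ms; subtotal = 4.4000 ms
Link 2: t_trans = 4000/(100*10^6) s = 0.0400 ms; t_prop = 1000/200000 s = 5.0000 ms; subtotal = 5.0400 ms
End-to-end = 4.4000 + 5.0400 = 9.4400 ms -> 9.440 ms (3 dp)

9.440


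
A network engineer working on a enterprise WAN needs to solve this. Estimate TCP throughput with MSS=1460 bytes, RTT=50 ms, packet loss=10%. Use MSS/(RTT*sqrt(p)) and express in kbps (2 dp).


Given: MSS = 1460 bytes, RTT = 50 ms, loss = 10%
RTT in seconds = 50 / 1000 = 0.05
Loss rate = 10% = 0.1
sqrt(loss) = sqrt(0.1) = 0.316227766017
Throughput (bytes/s) = 1460 / (0.05 * 0.316227766017) = 92338.5077
Throughput (kbps) = 92338.5077 * 8 / 1000 = 738.708061 -> 738.71 kbps (2 dp)

738.71


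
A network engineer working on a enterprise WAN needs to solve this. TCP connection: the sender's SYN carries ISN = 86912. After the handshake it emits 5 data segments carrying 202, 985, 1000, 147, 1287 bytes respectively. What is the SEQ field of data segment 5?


The SYN occupies sequence number ISN = 86912, so the first data byte is ISN + 1 = 86913.
SEQ of data segment i = (ISN + 1) + sum of payload sizes of segments 1..i-1.
Segment 1: SEQ = 86913, payload = 202 bytes
Segment 2: SEQ = 87115, payload = 985 bytes
Segment 3: SEQ = 88100, payload = 1000 bytes
Segment 4: SEQ = 89100, payload = 147 bytes
Segment 5: SEQ = 89247, payload = 1287 bytes
SEQ of segment 5 = 86913 + 202 + 985 + 1000 + 147 = 89247

89247


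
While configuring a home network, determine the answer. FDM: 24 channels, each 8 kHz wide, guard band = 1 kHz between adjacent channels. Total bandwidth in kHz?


Given: 24 channels, 8 kHz each, guard = 1 kHz
Channel bandwidth = 24 * 8 = 192 kHz
Guard bands = 23 gaps * 1 kHz = 23 kHz
Total = 192 + 23 = 215 kHz

215


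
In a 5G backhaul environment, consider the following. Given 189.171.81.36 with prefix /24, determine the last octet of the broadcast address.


Given: IP = 189.171.81.36, prefix = /24
Host bits = 32 - 24 = 8
Network last octet = 36 AND mask = 0
Host part size = 2^8 - 1 = 255
Broadcast last octet = 0 OR 255 = 255

255


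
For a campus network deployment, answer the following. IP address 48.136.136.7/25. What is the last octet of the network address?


Given: IP = 48.136.136.7, prefix = /25
Subnet mask = 255.255.255.128
Last octet of IP: 7
Last octet of mask: 128
Network last octet = 7 AND 128 = 0

0


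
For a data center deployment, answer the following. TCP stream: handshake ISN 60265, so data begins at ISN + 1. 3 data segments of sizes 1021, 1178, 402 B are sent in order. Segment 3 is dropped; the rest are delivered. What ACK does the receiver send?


SYN uses sequence number 60265; first data byte = ISN + 1 = 60266.
Segment 1: SEQ = 60266, len = 1021 B, covers [60266, 61286]
Segment 2: SEQ = 61287, len = 1178 B, covers [61287, 62464]
Segment 3: SEQ = 62465, len = 402 B, covers [62465, 62866] [LOST]
In-order data received: bytes [60266, 62464] (segments 1..2).
Segment 3 missing -> gap begins at byte 62465.
Cumulative ACK = next expected in-order byte = 60266 + 1021 + 1178 = 62465

62465


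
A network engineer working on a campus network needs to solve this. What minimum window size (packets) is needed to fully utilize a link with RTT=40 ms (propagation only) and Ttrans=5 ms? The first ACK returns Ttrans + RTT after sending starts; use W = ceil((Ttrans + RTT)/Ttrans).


Given: Ttrans = 5 ms, RTT = 40 ms (= 2 * Tprop, Tprop = 20 ms)
Time until first ACK returns = Ttrans + RTT = 5 + 40 = 45 ms
Need W * Ttrans >= Ttrans + RTT  ->  W >= (Ttrans + RTT) / Ttrans
(Ttrans + RTT) / Ttrans = 45 / 5 = 9
W_min = ceil(9) = 9

9


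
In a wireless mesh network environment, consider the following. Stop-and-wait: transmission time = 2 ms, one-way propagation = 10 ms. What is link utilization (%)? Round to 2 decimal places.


Given: Ttrans = 2 ms, Tprop = 10 ms
RTT = 2 * Tprop = 2 * 10 = 20 ms
U = Ttrans / (Ttrans + RTT)
U = 2 / (2 + 20)
U = 2 / 22 = 0.090909
U% = 9.09%

9.09


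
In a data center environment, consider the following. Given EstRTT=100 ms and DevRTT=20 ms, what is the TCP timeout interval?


Given: EstRTT = 100 ms, DevRTT = 20 ms
Timeout = EstRTT + 4 * DevRTT
4 * DevRTT = 4 * 20 = 80
Timeout = 100 + 80 = 180 ms

180


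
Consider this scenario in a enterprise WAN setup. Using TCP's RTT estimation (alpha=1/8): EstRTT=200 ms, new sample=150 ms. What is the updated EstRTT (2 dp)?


Given: EstRTT = 200 ms, SampleRTT = 150 ms, alpha = 1/8
New EstRTT = (1 - alpha) * EstRTT + alpha * SampleRTT
(7/8) * 200 = 175
(1/8) * 150 = 18.75
New EstRTT = 175 + 18.75 = 193.75 ms -> 193.75 ms (2 dp)

193.75


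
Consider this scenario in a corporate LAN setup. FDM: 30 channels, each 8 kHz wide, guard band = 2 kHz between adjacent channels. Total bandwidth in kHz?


Given: 30 channels, 8 kHz each, guard = 2 kHz
Channel bandwidth = 30 * 8 = 240 kHz
Guard bands = 29 gaps * 2 kHz = 58 kHz
Total = 240 + 58 = 298 kHz

298


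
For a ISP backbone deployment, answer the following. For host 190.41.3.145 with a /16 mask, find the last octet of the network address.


Given: IP = 190.41.3.145, prefix = /16
Subnet mask = 255.255.0.0
Last octet of IP: 145
Last octet of mask: 0
Network last octet = 145 AND 0 = 0

0


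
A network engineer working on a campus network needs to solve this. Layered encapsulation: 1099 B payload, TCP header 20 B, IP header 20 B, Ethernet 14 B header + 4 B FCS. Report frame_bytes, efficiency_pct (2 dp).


TCP segment = 1099 + 20 = 1119 B
IP packet = 1119 + 20 = 1139 B
Ethernet frame = 1139 + 14 + 4 = 1157 B
Efficiency = app / frame = 1099 / 1157 = 0.949870 = 94.9870% -> 94.99% (2 dp)

1157, 94.99


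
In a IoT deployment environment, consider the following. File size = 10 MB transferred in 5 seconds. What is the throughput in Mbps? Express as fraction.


Given: file = 10 MB, time = 5 s
File in Mb = 10 * 8 = 80 Mb
Throughput = 80 / 5 Mbps
Throughput = 16 Mbps

16


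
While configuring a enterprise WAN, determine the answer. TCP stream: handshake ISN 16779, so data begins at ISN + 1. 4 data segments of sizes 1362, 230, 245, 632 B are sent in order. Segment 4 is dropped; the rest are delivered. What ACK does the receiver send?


SYN uses sequence number 16779; first data byte = ISN + 1 = 16780.
Segment 1: SEQ = 16780, len = 1362 B, covers [16780, 18141]
Segment 2: SEQ = 18142, len = 230 B, covers [18142, 18371]
Segment 3: SEQ = 18372, len = 245 B, covers [18372, 18616]
Segment 4: SEQ = 18617, len = 632 B, covers [18617, 19248] [LOST]
In-order data received: bytes [16780, 18616] (segments 1..3).
Segment 4 missing -> gap begins at byte 18617.
Cumulative ACK = next expected in-order byte = 16780 + 1362 + 230 + 245 = 18617

18617


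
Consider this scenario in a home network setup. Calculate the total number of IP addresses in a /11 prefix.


Given: CIDR prefix /11
Host bits = 32 - 11 = 21
Total addresses = 2^21 = 2097152

2097152


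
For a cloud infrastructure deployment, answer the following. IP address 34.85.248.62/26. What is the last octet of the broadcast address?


Given: IP = 34.85.248.62, prefix = /26
Host bits = 32 - 26 = 6
Network last octet = 62 AND mask = 0
Host part size = 2^6 - 1 = 63
Broadcast last octet = 0 OR 63 = 63

63


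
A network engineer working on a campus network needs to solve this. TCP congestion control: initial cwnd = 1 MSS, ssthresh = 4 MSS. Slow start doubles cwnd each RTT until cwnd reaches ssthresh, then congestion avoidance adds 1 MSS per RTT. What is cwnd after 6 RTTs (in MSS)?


RTT 0: cwnd = 1 MSS (initial)
RTT 1: cwnd = 2 MSS (slow start, doubled)
RTT 2: cwnd = 4 MSS (slow start, doubled)
RTT 3: cwnd = 5 MSS (congestion avoidance, +1)
RTT 4: cwnd = 6 MSS (congestion avoidance, +1)
RTT 5: cwnd = 7 MSS (congestion avoidance, +1)
RTT 6: cwnd = 8 MSS (congestion avoidance, +1)

8


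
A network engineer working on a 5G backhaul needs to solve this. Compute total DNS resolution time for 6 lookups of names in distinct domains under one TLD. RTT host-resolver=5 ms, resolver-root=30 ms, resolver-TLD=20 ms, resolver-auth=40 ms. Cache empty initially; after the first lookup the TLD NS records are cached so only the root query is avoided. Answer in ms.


Lookup 1 (cold cache): local + root + TLD + auth = 5 + 30 + 20 + 40 = 95 ms
Lookups 2..6 (TLD NS cached -> skip root; new domain -> still ask TLD and auth): local + TLD + auth = 5 + 20 + 40 = 65 ms each
Remaining 5 lookups: 5 * 65 = 325 ms
Total = 95 + 325 = 420 ms

420


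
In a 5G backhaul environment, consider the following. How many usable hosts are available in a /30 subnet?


Given: subnet mask /30
Host bits = 32 - 30 = 2
Total addresses = 2^2 = 4
Usable hosts = 4 - 2 (network + broadcast) = 2

2


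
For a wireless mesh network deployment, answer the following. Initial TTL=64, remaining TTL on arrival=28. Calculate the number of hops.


Given: initial TTL = 64, received TTL = 28
Hops = initial TTL - received TTL
Hops = 64 - 28 = 36

36


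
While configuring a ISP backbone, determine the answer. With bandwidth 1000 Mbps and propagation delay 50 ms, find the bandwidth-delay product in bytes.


Given: bandwidth = 1000 Mbps, delay = 50 ms
BDP in bits = 1000 * 10^6 * 50 / 1000
BDP in bits = 50000000
BDP in bytes = 50000000 / 8 = 6250000

6250000


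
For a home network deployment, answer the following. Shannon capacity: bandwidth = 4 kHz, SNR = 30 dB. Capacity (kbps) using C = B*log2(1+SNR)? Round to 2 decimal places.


Given: B = 4 kHz, SNR = 30 dB
SNR linear = 10^(30/10) = 1000
1 + SNR = 1001
log2(1001) = 9.9672262588
C = 4 * 1000 * 9.9672262588 = 39868.9050 bps
C = 39.868905 kbps -> 39.87 kbps (2 dp)

39.87


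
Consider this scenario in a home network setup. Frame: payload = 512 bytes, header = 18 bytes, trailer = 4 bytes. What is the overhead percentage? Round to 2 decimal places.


Given: payload = 512 B, header = 18 B, trailer = 4 B
Overhead bytes = header + trailer = 18 + 4 = 22
Total frame = payload + overhead = 512 + 22 = 534
Overhead % = 22 / 534 * 100 = 4.1199% -> 4.12% (2 dp)

4.12


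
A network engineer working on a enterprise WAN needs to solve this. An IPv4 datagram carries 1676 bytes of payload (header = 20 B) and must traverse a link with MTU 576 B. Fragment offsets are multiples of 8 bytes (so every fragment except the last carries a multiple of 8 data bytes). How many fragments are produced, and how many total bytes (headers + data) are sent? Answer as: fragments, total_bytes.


Max data per non-final fragment = floor((MTU - header)/8)*8 = floor((576 - 20)/8)*8 = floor(556/8)*8 = 552 B
Final fragment needs no 8-byte alignment: it can carry up to MTU - header = 556 B
Non-final fragments needed = ceil((payload - 556) / 552) = ceil(1120/552) = ceil(2.0290) = 3
Number of fragments = 3 + 1 = 4
Fragment sizes (data): 3 * 552 B + 20 B (last, 20 <= 556 OK)
Total bytes sent = payload + n_frags * header = 1676 + 4*20 = 1676 + 80 = 1756 B

4, 1756


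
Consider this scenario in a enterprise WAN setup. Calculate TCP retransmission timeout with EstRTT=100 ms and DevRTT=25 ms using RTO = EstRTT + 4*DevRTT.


Given: EstRTT = 100 ms, DevRTT = 25 ms
Timeout = EstRTT + 4 * DevRTT
4 * DevRTT = 4 * 25 = 100
Timeout = 100 + 100 = 200 ms

200


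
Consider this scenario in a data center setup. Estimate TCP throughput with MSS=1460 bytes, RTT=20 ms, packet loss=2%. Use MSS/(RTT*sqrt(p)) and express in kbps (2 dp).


Given: MSS = 1460 bytes, RTT = 20 ms, loss = 2%
RTT in seconds = 20 / 1000 = 0.02
Loss rate = 2% = 0.02
sqrt(loss) = sqrt(0.02) = 0.141421356237
Throughput (bytes/s) = 1460 / (0.02 * 0.141421356237) = 516187.9503
Throughput (kbps) = 516187.9503 * 8 / 1000 = 4129.503602 -> 4129.50 kbps (2 dp)

4129.50


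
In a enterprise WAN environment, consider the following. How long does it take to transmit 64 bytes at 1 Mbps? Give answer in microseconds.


Given: packet = 64 bytes, bandwidth = 1 Mbps
Packet in bits = 64 * 8 = 512 bits
Bandwidth = 1 * 10^6 = 1000000 bps
Time = 512 / 1000000 seconds
Time in us = 512 * 10^6 / 1000000 = 512

512


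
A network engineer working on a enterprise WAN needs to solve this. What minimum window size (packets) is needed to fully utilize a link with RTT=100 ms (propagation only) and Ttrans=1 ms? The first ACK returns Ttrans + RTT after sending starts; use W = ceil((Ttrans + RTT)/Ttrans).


Given: Ttrans = 1 ms, RTT = 100 ms (= 2 * Tprop, Tprop = 50 ms)
Time until first ACK returns = Ttrans + RTT = 1 + 100 = 101 ms
Need W * Ttrans >= Ttrans + RTT  ->  W >= (Ttrans + RTT) / Ttrans
(Ttrans + RTT) / Ttrans = 101 / 1 = 101
W_min = ceil(101) = 101

101


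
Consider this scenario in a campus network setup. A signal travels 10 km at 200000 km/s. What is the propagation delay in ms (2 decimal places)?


Given: distance = 10 km, speed = 200000 km/s
Delay = distance / speed = 10 / 200000 seconds
Delay in ms = 10 * 1000 / 200000
Delay = 0.0500 ms
Rounded to 2 dp = 0.05 ms

0.05


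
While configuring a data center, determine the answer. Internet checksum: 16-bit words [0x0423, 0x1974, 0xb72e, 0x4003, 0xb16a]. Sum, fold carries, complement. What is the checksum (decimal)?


Given words: [0x0423, 0x1974, 0xb72e, 0x4003, 0xb16a]
Step 1: Sum all words
Raw sum = 1059 + 6516 + 46894 + 16387 + 45418 = 116274
Step 2: Fold carry: (50738 + 1) = 50739
One's complement = ~50739 & 0xFFFF = 14796

14796


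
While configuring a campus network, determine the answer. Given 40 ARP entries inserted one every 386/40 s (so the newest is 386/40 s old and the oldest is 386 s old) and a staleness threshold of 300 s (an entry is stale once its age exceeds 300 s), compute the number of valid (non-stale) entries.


Ages are k * 386/40 s for k = 1..40 (spacing = 9.6500 s).
Entry k is valid iff k * 386/40 <= 300 iff k <= 40 * 300 / 386 = 31.0881
n_valid = floor(31.0881) = 31
(n_stale = 40 - 31 = 9)

31


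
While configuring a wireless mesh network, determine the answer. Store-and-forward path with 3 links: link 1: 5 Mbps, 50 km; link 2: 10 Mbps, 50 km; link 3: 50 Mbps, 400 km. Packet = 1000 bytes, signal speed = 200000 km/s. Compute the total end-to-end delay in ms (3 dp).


Packet = 1000 bytes = 8000 bits. Store-and-forward: sum (t_trans + t_prop) per link.
Link 1: t_trans = 8000/(5*10^6) s = 1.6000 ms; t_prop = 50/200000 s = 0.2500 ms; subtotal = 1.8500 ms
Link 2: t_trans = 8000/(10*10^6) s = 0.8000 ms; t_prop = 50/200000 s = 0.2500 ms; subtotal = 1.0500 ms
Link 3: t_trans = 8000/(50*10^6) s = 0.1600 ms; t_prop = 400/200000 s = 2.0000 ms; subtotal = 2.1600 ms
End-to-end = 1.8500 + 1.0500 + 2.1600 = 5.0600 ms -> 5.060 ms (3 dp)

5.060


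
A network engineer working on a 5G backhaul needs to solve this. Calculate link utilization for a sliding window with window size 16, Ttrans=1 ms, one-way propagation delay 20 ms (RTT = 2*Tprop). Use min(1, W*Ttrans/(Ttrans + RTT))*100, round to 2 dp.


Given: W = 16, Ttrans = 1 ms, RTT = 40 ms (= 2 * Tprop, Tprop = 20 ms)
Cycle time = Ttrans + RTT = 1 + 40 = 41 ms (first packet sent until its ACK returns)
W * Ttrans = 16 * 1 = 16 ms of sending per cycle
W * Ttrans / (Ttrans + RTT) = 16 / 41 = 0.390244
U = min(1, 0.390244) = 0.390244
U% = 39.02%

39.02


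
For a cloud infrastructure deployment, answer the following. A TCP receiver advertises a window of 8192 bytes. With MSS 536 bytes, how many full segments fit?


Given: RWND = 8192 bytes, MSS = 536 bytes
Full segments = floor(RWND / MSS)
Full segments = floor(8192 / 536)
Full segments = floor(15.2836) = 15

15


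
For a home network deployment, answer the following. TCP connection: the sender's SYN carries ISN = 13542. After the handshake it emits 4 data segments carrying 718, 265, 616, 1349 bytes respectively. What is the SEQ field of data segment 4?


The SYN occupies sequence number ISN = 13542, so the first data byte is ISN + 1 = 13543.
SEQ of data segment i = (ISN + 1) + sum of payload sizes of segments 1..i-1.
Segment 1: SEQ = 13543, payload = 718 bytes
Segment 2: SEQ = 14261, payload = 265 bytes
Segment 3: SEQ = 14526, payload = 616 bytes
Segment 4: SEQ = 15142, payload = 1349 bytes
SEQ of segment 4 = 13543 + 718 + 265 + 616 = 15142

15142


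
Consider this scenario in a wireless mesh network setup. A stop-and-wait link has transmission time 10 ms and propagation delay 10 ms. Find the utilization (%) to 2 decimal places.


Given: Ttrans = 10 ms, Tprop = 10 ms
RTT = 2 * Tprop = 2 * 10 = 20 ms
U = Ttrans / (Ttrans + RTT)
U = 10 / (10 + 20)
U = 10 / 30 = 0.333333
U% = 33.33%

33.33


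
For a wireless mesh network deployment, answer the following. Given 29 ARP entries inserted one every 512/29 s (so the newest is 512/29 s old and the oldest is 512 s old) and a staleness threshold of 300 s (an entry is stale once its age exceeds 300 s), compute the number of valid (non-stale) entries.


Ages are k * 512/29 s for k = 1..29 (spacing = 17.6552 s).
Entry k is valid iff k * 512/29 <= 300 iff k <= 29 * 300 / 512 = 16.9922
n_valid = floor(16.9922) = 16
(n_stale = 29 - 16 = 13)

16


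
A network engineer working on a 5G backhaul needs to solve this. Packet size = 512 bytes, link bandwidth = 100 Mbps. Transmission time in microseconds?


Given: packet = 512 bytes, bandwidth = 100 Mbps
Packet in bits = 512 * 8 = 4096 bits
Bandwidth = 100 * 10^6 = 100000000 bps
Time = 4096 / 100000000 seconds
Time in us = 4096 * 10^6 / 100000000 = 40.96

40.96


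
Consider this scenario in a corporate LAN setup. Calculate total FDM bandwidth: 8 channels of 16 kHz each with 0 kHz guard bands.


Given: 8 channels, 16 kHz each, guard = 0 kHz
Channel bandwidth = 8 * 16 = 128 kHz
Guard bands = 7 gaps * 0 kHz = 0 kHz
Total = 128 + 0 = 128 kHz

128


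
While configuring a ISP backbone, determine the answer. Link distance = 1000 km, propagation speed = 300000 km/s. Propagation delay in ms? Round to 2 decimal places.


Given: distance = 1000 km, speed = 300000 km/s
Delay = distance / speed = 1000 / 300000 seconds
Delay in ms = 1000 * 1000 / 300000
Delay = 3.3333 ms
Rounded to 2 dp = 3.33 ms

3.33


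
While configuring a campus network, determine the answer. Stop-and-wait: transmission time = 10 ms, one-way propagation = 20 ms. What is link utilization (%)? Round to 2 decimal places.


Given: Ttrans = 10 ms, Tprop = 20 ms
RTT = 2 * Tprop = 2 * 20 = 40 ms
U = Ttrans / (Ttrans + RTT)
U = 10 / (10 + 40)
U = 10 / 50 = 0.2
U% = 20.00%

20.00


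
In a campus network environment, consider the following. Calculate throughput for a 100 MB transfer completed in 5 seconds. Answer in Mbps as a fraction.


Given: file = 100 MB, time = 5 s
File in Mb = 100 * 8 = 800 Mb
Throughput = 800 / 5 Mbps
Throughput = 160 Mbps

160


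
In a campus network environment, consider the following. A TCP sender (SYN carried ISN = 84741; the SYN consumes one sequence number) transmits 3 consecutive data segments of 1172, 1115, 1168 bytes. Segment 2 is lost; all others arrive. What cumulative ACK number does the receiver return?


SYN uses sequence number 84741; first data byte = ISN + 1 = 84742.
Segment 1: SEQ = 84742, len = 1172 B, covers [84742, 85913]
Segment 2: SEQ = 85914, len = 1115 B, covers [85914, 87028] [LOST]
Segment 3: SEQ = 87029, len = 1168 B, covers [87029, 88196]
In-order data received: bytes [84742, 85913] (segments 1..1).
Segment 2 missing -> gap begins at byte 85914; later segments buffered out of order.
Cumulative ACK = next expected in-order byte = 84742 + 1172 = 85914

85914


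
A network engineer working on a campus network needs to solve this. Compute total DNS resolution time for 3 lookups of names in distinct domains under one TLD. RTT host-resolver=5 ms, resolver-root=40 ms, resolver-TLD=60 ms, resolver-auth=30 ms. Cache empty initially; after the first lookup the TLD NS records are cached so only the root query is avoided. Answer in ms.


Lookup 1 (cold cache): local + root + TLD + auth = 5 + 40 + 60 + 30 = 135 ms
Lookups 2..3 (TLD NS cached -> skip root; new domain -> still ask TLD and auth): local + TLD + auth = 5 + 60 + 30 = 95 ms each
Remaining 2 lookups: 2 * 95 = 190 ms
Total = 135 + 190 = 325 ms

325


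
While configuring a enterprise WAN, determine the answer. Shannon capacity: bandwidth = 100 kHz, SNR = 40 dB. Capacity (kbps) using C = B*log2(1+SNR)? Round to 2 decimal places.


Given: B = 100 kHz, SNR = 40 dB
SNR linear = 10^(40/10) = 10000
1 + SNR = 10001
log2(10001) = 13.2878566418
C = 100 * 1000 * 13.2878566418 = 1328785.6642 bps
C = 1328.785664 kbps -> 1328.79 kbps (2 dp)

1328.79


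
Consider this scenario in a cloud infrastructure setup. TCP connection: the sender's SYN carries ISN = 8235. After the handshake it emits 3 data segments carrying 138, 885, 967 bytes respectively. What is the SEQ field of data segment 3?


The SYN occupies sequence number ISN = 8235, so the first data byte is ISN + 1 = 8236.
SEQ of data segment i = (ISN + 1) + sum of payload sizes of segments 1..i-1.
Segment 1: SEQ = 8236, payload = 138 bytes
Segment 2: SEQ = 8374, payload = 885 bytes
Segment 3: SEQ = 9259, payload = 967 bytes
SEQ of segment 3 = 8236 + 138 + 885 = 9259

9259


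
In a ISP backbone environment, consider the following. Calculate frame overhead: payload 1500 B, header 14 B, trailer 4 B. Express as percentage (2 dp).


Given: payload = 1500 B, header = 14 B, trailer = 4 B
Overhead bytes = header + trailer = 14 + 4 = 18
Total frame = payload + overhead = 1500 + 18 = 1518
Overhead % = 18 / 1518 * 100 = 1.1858% -> 1.19% (2 dp)

1.19


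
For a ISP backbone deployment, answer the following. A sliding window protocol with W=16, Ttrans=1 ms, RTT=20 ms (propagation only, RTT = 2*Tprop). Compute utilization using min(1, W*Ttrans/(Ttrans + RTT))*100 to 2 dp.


Given: W = 16, Ttrans = 1 ms, RTT = 20 ms (= 2 * Tprop, Tprop = 10 ms)
Cycle time = Ttrans + RTT = 1 + 20 = 21 ms (first packet sent until its ACK returns)
W * Ttrans = 16 * 1 = 16 ms of sending per cycle
W * Ttrans / (Ttrans + RTT) = 16 / 21 = 0.761905
U = min(1, 0.761905) = 0.761905
U% = 76.19%

76.19


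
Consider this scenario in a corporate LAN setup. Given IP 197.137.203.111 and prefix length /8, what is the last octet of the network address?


Given: IP = 197.137.203.111, prefix = /8
Subnet mask = 255.0.0.0
Last octet of IP: 111
Last octet of mask: 0
Network last octet = 111 AND 0 = 0

0


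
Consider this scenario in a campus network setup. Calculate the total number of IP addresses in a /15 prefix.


Given: CIDR prefix /15
Host bits = 32 - 15 = 17
Total addresses = 2^17 = 131072

131072


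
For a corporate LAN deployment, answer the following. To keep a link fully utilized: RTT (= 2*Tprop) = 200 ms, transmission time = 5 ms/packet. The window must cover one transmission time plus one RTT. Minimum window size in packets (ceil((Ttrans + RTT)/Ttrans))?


Given: Ttrans = 5 ms, RTT = 200 ms (= 2 * Tprop, Tprop = 100 ms)
Time until first ACK returns = Ttrans + RTT = 5 + 200 = 205 ms
Need W * Ttrans >= Ttrans + RTT  ->  W >= (Ttrans + RTT) / Ttrans
(Ttrans + RTT) / Ttrans = 205 / 5 = 41
W_min = ceil(41) = 41

41


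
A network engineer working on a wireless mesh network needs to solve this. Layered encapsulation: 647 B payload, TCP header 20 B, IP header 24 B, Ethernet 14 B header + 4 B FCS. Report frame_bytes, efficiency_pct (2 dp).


TCP segment = 647 + 20 = 667 B
IP packet = 667 + 24 = 691 B
Ethernet frame = 691 + 14 + 4 = 709 B
Efficiency = app / frame = 647 / 709 = 0.912553 = 91.2553% -> 91.26% (2 dp)

709, 91.26


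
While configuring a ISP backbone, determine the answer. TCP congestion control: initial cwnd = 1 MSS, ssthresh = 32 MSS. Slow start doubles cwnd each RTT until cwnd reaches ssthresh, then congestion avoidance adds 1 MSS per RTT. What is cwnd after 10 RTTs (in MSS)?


RTT 0: cwnd = 1 MSS (initial)
RTT 1: cwnd = 2 MSS (slow start, doubled)
RTT 2: cwnd = 4 MSS (slow start, doubled)
RTT 3: cwnd = 8 MSS (slow start, doubled)
RTT 4: cwnd = 16 MSS (slow start, doubled)
RTT 5: cwnd = 32 MSS (slow start, doubled)
RTT 6: cwnd = 33 MSS (congestion avoidance, +1)
RTT 7: cwnd = 34 MSS (congestion avoidance, +1)
RTT 8: cwnd = 35 MSS (congestion avoidance, +1)
RTT 9: cwnd = 36 MSS (congestion avoidance, +1)
RTT 10: cwnd = 37 MSS (congestion avoidance, +1)

37


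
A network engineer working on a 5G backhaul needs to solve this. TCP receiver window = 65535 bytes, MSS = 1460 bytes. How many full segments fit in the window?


Given: RWND = 65535 bytes, MSS = 1460 bytes
Full segments = floor(RWND / MSS)
Full segments = floor(65535 / 1460)
Full segments = floor(44.887) = 44

44


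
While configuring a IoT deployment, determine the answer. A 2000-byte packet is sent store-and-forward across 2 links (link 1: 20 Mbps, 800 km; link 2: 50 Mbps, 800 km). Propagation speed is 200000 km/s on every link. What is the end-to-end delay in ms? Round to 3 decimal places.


Packet = 2000 bytes = 16000 bits. Store-and-forward: sum (t_trans + t_prop) per link.
Link 1: t_trans = 16000/(20*10^6) s = 0.8000 ms; t_prop = 800/200000 s = 4.0000 ms; subtotal = 4.8000 ms
Link 2: t_trans = 16000/(50*10^6) s = 0.3200 ms; t_prop = 800/200000 s = 4.0000 ms; subtotal = 4.3200 ms
End-to-end = 4.8000 + 4.3200 = 9.1200 ms -> 9.120 ms (3 dp)

9.120


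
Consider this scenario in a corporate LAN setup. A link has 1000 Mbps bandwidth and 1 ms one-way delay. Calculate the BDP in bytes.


Given: bandwidth = 1000 Mbps, delay = 1 ms
BDP in bits = 1000 * 10^6 * 1 / 1000
BDP in bits = 1000000
BDP in bytes = 1000000 / 8 = 125000

125000


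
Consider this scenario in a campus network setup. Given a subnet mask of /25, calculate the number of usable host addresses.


Given: subnet mask /25
Host bits = 32 - 25 = 7
Total addresses = 2^7 = 128
Usable hosts = 128 - 2 (network + broadcast) = 126

126


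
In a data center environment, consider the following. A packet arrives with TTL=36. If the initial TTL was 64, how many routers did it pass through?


Given: initial TTL = 64, received TTL = 36
Hops = initial TTL - received TTL
Hops = 64 - 36 = 28

28


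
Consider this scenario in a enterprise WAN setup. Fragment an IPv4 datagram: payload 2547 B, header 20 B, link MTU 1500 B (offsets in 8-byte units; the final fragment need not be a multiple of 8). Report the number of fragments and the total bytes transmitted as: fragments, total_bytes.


Max data per non-final fragment = floor((MTU - header)/8)*8 = floor((1500 - 20)/8)*8 = floor(1480/8)*8 = 1480 B
Final fragment needs no 8-byte alignment: it can carry up to MTU - header = 1480 B
Non-final fragments needed = ceil((payload - 1480) / 1480) = ceil(1067/1480) = ceil(0.7209) = 1
Number of fragments = 1 + 1 = 2
Fragment sizes (data): 1 * 1480 B + 1067 B (last, 1067 <= 1480 OK)
Total bytes sent = payload + n_frags * header = 2547 + 2*20 = 2547 + 40 = 2587 B

2, 2587


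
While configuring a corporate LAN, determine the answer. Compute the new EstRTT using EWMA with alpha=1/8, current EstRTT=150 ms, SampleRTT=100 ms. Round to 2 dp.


Given: EstRTT = 150 ms, SampleRTT = 100 ms, alpha = 1/8
New EstRTT = (1 - alpha) * EstRTT + alpha * SampleRTT
(7/8) * 150 = 131.25
(1/8) * 100 = 12.5
New EstRTT = 131.25 + 12.5 = 143.75 ms -> 143.75 ms (2 dp)

143.75


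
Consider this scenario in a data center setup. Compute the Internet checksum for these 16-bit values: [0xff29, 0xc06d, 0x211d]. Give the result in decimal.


Given words: [0xff29, 0xc06d, 0x211d]
Step 1: Sum all words
Raw sum = 65321 + 49261 + 8477 = 123059
Step 2: Fold carry: (57523 + 1) = 57524
One's complement = ~57524 & 0xFFFF = 8011

8011


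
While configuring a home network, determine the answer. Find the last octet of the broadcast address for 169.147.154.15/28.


Given: IP = 169.147.154.15, prefix = /28
Host bits = 32 - 28 = 4
Network last octet = 15 AND mask = 0
Host part size = 2^4 - 1 = 15
Broadcast last octet = 0 OR 15 = 15

15


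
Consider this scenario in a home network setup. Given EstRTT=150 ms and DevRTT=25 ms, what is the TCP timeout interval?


Given: EstRTT = 150 ms, DevRTT = 25 ms
Timeout = EstRTT + 4 * DevRTT
4 * DevRTT = 4 * 25 = 100
Timeout = 150 + 100 = 250 ms

250


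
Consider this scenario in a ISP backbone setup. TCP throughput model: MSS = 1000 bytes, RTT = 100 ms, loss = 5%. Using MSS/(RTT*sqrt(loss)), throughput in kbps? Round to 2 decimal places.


Given: MSS = 1000 bytes, RTT = 100 ms, loss = 5%
RTT in seconds = 100 / 1000 = 0.1
Loss rate = 5% = 0.05
sqrt(loss) = sqrt(0.05) = 0.223606797750
Throughput (bytes/s) = 1000 / (0.1 * 0.223606797750) = 44721.3595
Throughput (kbps) = 44721.3595 * 8 / 1000 = 357.770876 -> 357.77 kbps (2 dp)

357.77


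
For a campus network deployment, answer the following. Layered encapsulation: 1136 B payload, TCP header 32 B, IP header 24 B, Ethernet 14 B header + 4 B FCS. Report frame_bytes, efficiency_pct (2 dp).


TCP segment = 1136 + 32 = 1168 B
IP packet = 1168 + 24 = 1192 B
Ethernet frame = 1192 + 14 + 4 = 1210 B
Efficiency = app / frame = 1136 / 1210 = 0.938843 = 93.8843% -> 93.88% (2 dp)

1210, 93.88


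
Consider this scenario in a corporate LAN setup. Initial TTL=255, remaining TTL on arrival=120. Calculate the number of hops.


Given: initial TTL = 255, received TTL = 120
Hops = initial TTL - received TTL
Hops = 255 - 120 = 135

135


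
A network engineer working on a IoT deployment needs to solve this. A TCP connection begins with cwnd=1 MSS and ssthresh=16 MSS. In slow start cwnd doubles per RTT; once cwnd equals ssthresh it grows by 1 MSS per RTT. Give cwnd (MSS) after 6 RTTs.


RTT 0: cwnd = 1 MSS (initial)
RTT 1: cwnd = 2 MSS (slow start, doubled)
RTT 2: cwnd = 4 MSS (slow start, doubled)
RTT 3: cwnd = 8 MSS (slow start, doubled)
RTT 4: cwnd = 16 MSS (slow start, doubled)
RTT 5: cwnd = 17 MSS (congestion avoidance, +1)
RTT 6: cwnd = 18 MSS (congestion avoidance, +1)

18


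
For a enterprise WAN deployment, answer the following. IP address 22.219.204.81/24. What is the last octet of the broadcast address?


Given: IP = 22.219.204.81, prefix = /24
Host bits = 32 - 24 = 8
Network last octet = 81 AND mask = 0
Host part size = 2^8 - 1 = 255
Broadcast last octet = 0 OR 255 = 255

255


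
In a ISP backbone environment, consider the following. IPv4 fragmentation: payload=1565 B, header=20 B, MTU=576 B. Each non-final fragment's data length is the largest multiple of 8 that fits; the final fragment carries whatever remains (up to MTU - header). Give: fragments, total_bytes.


Max data per non-final fragment = floor((MTU - header)/8)*8 = floor((576 - 20)/8)*8 = floor(556/8)*8 = 552 B
Final fragment needs no 8-byte alignment: it can carry up to MTU - header = 556 B
Non-final fragments needed = ceil((payload - 556) / 552) = ceil(1009/552) = ceil(1.8279) = 2
Number of fragments = 2 + 1 = 3
Fragment sizes (data): 2 * 552 B + 461 B (last, 461 <= 556 OK)
Total bytes sent = payload + n_frags * header = 1565 + 3*20 = 1565 + 60 = 1625 B

3, 1625


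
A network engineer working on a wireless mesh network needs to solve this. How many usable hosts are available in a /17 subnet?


Given: subnet mask /17
Host bits = 32 - 17 = 15
Total addresses = 2^15 = 32768
Usable hosts = 32768 - 2 (network + broadcast) = 32766

32766


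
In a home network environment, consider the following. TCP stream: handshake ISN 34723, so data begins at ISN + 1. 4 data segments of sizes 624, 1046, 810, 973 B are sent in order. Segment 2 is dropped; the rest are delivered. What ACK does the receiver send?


SYN uses sequence number 34723; first data byte = ISN + 1 = 34724.
Segment 1: SEQ = 34724, len = 624 B, covers [34724, 35347]
Segment 2: SEQ = 35348, len = 1046 B, covers [35348, 36393] [LOST]
Segment 3: SEQ = 36394, len = 810 B, covers [36394, 37203]
Segment 4: SEQ = 37204, len = 973 B, covers [37204, 38176]
In-order data received: bytes [34724, 35347] (segments 1..1).
Segment 2 missing -> gap begins at byte 35348; later segments buffered out of order.
Cumulative ACK = next expected in-order byte = 34724 + 624 = 35348

35348


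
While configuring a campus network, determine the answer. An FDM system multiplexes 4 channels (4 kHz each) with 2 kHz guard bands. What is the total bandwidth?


Given: 4 channels, 4 kHz each, guard = 2 kHz
Channel bandwidth = 4 * 4 = 16 kHz
Guard bands = 3 gaps * 2 kHz = 6 kHz
Total = 16 + 6 = 22 kHz

22


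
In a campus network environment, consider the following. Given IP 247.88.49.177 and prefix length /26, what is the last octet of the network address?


Given: IP = 247.88.49.177, prefix = /26
Subnet mask = 255.255.255.192
Last octet of IP: 177
Last octet of mask: 192
Network last octet = 177 AND 192 = 128

128


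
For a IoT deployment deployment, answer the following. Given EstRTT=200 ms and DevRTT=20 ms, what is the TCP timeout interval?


Given: EstRTT = 200 ms, DevRTT = 20 ms
Timeout = EstRTT + 4 * DevRTT
4 * DevRTT = 4 * 20 = 80
Timeout = 200 + 80 = 280 ms

280


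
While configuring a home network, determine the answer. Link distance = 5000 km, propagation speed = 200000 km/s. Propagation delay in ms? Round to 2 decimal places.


Given: distance = 5000 km, speed = 200000 km/s
Delay = distance / speed = 5000 / 200000 seconds
Delay in ms = 5000 * 1000 / 200000
Delay = 25.0000 ms
Rounded to 2 dp = 25.00 ms

25.00
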